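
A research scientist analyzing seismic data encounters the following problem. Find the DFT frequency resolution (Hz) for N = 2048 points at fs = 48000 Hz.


DFT frequency resolution:
df = fs / N
   = 48000 / 2048
   = 23.4375 Hz

23.4375 Hz


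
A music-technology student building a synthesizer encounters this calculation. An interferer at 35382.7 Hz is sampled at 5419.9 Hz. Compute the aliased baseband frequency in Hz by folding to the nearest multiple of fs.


Compute the nearest integer multiple of fs to the signal:
n = round(35382.7 / 5419.9) = 7
f_alias = |35382.7 - 7 * 5419.9|
        = |35382.7 - 37939.3|
        = 2556.6 Hz

2556.6


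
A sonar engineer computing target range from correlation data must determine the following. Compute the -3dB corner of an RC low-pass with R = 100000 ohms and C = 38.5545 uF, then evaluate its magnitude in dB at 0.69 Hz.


Step 1 — cutoff frequency:
fc = 1 / (2*pi*R*C)
C = 38.5545 uF = 3.85545e-05 F
fc = 1 / (2*pi*100000*3.85545e-05)
   = 0.0412805 Hz

Step 2 — magnitude at f = 0.69 Hz:
|H(f)| = 1 / sqrt(1 + (f/fc)^2)
f/fc = 0.69 / 0.0412805 = 16.714914
|H| = 1 / sqrt(1 + 279.38835) = 0.05972
|H|_dB = 20*log10(0.05972) = -24.48 dB

fc = 0.0412805 Hz; |H(0.69 Hz)| = -24.48 dB


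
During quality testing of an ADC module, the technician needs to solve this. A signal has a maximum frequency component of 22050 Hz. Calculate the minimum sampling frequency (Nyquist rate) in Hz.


The Nyquist rate is twice the maximum frequency component.
fs_min = 2 * fmax
      = 2 * 22050
      = 44100 Hz

44100


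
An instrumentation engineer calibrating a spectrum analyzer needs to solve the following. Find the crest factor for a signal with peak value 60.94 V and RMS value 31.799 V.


Crest factor is the ratio of peak to RMS:
CF = V_peak / V_rms
   = 60.94 / 31.799
   = 1.9164

1.9164


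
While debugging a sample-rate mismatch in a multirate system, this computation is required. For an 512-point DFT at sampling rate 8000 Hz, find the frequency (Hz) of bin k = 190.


Frequency of DFT bin k:
f_k = k * fs / N
    = 190 * 8000 / 512
    = 1520000 / 512
    = 2968.75 Hz

2968.75 Hz


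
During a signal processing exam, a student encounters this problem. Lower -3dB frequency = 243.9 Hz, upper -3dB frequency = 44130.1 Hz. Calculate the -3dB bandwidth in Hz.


Bandwidth is the difference of -3dB frequencies:
BW = f_high - f_low
   = 44130.1 - 243.9
   = 43886.2 Hz

43886.2 Hz


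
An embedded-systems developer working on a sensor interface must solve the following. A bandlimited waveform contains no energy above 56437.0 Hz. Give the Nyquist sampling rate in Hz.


The Nyquist rate is twice the maximum frequency component.
fs_min = 2 * fmax
      = 2 * 56437.0
      = 112874.0 Hz

112874.0


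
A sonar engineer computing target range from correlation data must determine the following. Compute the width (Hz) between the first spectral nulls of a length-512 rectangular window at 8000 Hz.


Main lobe width for a rectangular window:
Width = 2 * fs / N
      = 2 * 8000 / 512
      = 16000 / 512
      = 31.25 Hz

31.25 Hz


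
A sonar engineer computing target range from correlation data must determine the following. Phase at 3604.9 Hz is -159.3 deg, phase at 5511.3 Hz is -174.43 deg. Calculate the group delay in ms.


Group delay from phase difference:
tau = -d(phi)/d(omega)
d(phi) = -15.13 deg = -0.264068 rad
d(omega) = 2*pi*(5511.3 - 3604.9) = 11978.2645 rad/s
tau = -(-0.264068) / 11978.2645
    = 0.022 ms

0.022 ms


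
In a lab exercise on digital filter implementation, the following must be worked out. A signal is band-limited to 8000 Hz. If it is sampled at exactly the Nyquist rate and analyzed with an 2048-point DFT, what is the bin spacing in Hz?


Step 1 — Nyquist sampling rate:
fs = 2 * fmax = 2 * 8000 = 16000 Hz

Step 2 — DFT bin spacing:
df = fs / N = 16000 / 2048 = 7.8125 Hz

7.8125 Hz


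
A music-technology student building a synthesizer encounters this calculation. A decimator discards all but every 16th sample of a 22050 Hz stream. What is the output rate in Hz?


Decimation reduces the sample rate:
fs_out = fs_in / M
       = 22050 / 16
       = 1378.125 Hz

1378.125 Hz


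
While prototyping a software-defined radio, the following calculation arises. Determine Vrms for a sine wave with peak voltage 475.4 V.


RMS voltage for a sinusoidal waveform:
V_rms = V_peak / sqrt(2)
      = 475.4 / 1.414214
      = 336.159 V

336.159 V


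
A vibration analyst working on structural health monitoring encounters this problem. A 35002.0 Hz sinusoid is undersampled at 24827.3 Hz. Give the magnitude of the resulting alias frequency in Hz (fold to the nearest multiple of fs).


Compute the nearest integer multiple of fs to the signal:
n = round(35002.0 / 24827.3) = 1
f_alias = |35002.0 - 1 * 24827.3|
        = |35002.0 - 24827.3|
        = 10174.7 Hz

10174.7


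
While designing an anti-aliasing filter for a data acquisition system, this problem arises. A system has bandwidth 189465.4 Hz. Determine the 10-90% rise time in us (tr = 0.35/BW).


Rise time from bandwidth relationship:
tr = 0.35 / BW
   = 0.35 / 189465.4
   = 1.84730299e-06 s
   = 1.8473 us

1.8473 us


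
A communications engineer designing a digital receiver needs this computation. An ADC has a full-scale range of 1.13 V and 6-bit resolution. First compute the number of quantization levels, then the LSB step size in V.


Step 1 — number of quantization levels:
L = 2^N = 2^6 = 64

Step 2 — LSB step size:
delta = Vfs / L
      = 1.13 / 64
      = 0.01765625 V

Levels = 64; step size = 0.01765625 V


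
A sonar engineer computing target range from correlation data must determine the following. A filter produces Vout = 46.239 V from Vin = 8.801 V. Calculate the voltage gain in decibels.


Voltage gain in dB:
G = 20 * log10(Vout / Vin)
  = 20 * log10(46.239 / 8.801)
  = 20 * log10(5.253835)
  = 20 * 0.720476
  = 14.41 dB

14.41 dB


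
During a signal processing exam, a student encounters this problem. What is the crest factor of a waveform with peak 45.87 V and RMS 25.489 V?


Crest factor is the ratio of peak to RMS:
CF = V_peak / V_rms
   = 45.87 / 25.489
   = 1.7996

1.7996


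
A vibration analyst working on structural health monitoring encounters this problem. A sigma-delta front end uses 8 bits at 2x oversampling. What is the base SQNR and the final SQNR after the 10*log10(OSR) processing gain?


Step 1 — baseline SQNR at Nyquist:
SQNR_base = 6.02*N + 1.76
          = 6.02*8 + 1.76
          = 49.92 dB

Step 2 — oversampling processing gain:
G = 10*log10(OSR) = 10*log10(2) = 3.01 dB

Step 3 — total:
SQNR_total = 49.92 + 3.01 = 52.93 dB

Base SQNR = 49.92 dB; oversampled SQNR = 52.93 dB


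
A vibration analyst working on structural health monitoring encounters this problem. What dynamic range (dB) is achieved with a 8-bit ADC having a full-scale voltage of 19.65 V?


Dynamic range from full-scale to LSB:
V_min = V_max / 2^bits = 19.65 / 2^8
DR = 20 * log10(V_max / V_min)
   = 20 * log10(2^8)
   = 20 * 8 * log10(2)
   = 48.16 dB

48.16 dB


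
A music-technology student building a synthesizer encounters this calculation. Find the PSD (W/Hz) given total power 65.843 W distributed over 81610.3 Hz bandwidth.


Power spectral density:
PSD = P / BW
    = 65.843 / 81610.3
    = 0.0008068 W/Hz

0.0008068 W/Hz


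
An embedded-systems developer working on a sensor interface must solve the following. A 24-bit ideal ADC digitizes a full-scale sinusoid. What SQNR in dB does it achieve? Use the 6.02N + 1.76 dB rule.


Theoretical SNR for a full-scale sinusoid:
SNR = 6.02 * N + 1.76
    = 6.02 * 24 + 1.76
    = 144.48 + 1.76
    = 146.24 dB

146.24 dB


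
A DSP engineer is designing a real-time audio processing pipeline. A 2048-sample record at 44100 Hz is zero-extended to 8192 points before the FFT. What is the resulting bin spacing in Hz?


Frequency resolution after zero-padding:
N_padded = 2048 * 4 = 8192
df = fs / N_padded
   = 44100 / 8192
   = 5.3833 Hz

5.3833 Hz


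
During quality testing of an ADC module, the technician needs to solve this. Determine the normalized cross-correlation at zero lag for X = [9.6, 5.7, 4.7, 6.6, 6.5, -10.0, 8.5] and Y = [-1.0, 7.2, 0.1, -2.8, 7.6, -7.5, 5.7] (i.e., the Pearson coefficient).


Pearson correlation coefficient (population):
r = cov(X,Y) / (std(X) * std(Y))
Mean X = 4.5143, Mean Y = 1.3286
Cov(X,Y) = 20.613878
Std(X) = 6.119624, Std(Y) = 5.275743
r = 0.6385

0.6385


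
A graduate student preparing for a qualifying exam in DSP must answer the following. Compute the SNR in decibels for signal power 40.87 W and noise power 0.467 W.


SNR in decibels:
SNR = 10 * log10(Ps / Pn)
    = 10 * log10(40.87 / 0.467)
    = 10 * log10(87.5161)
    = 10 * 1.9421
    = 19.42 dB

19.42 dB


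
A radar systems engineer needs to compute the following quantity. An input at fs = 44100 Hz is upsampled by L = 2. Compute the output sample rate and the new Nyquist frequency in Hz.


Step 1 — output sample rate after interpolation by L:
fs_out = L * fs_in = 2 * 44100 = 88200 Hz

Step 2 — Nyquist frequency of the output stream:
f_Nyq = fs_out / 2 = 88200 / 2 = 44100.0 Hz

fs_out = 88200 Hz; f_Nyquist = 44100.0 Hz


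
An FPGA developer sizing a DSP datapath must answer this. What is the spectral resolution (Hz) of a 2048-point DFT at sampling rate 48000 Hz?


DFT frequency resolution:
df = fs / N
   = 48000 / 2048
   = 23.4375 Hz

23.4375 Hz


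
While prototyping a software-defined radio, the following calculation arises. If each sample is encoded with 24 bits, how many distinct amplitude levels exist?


Number of quantization levels = 2^N
= 2^24
= 16777216

16777216


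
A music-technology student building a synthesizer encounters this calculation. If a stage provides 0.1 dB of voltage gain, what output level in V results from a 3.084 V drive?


Output voltage from dB gain:
V_out = V_in * 10^(gain_dB / 20)
      = 3.084 * 10^(0.1 / 20)
      = 3.084 * 1.011579
      = 3.1197 V

3.1197 V


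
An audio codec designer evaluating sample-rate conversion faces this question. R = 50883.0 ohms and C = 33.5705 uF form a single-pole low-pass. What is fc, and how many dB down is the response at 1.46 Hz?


Step 1 — cutoff frequency:
fc = 1 / (2*pi*R*C)
C = 33.5705 uF = 3.35705e-05 F
fc = 1 / (2*pi*50883.0*3.35705e-05)
   = 0.0931729 Hz

Step 2 — magnitude at f = 1.46 Hz:
|H(f)| = 1 / sqrt(1 + (f/fc)^2)
f/fc = 1.46 / 0.0931729 = 15.669792
|H| = 1 / sqrt(1 + 245.542381) = 0.0636875
|H|_dB = 20*log10(0.0636875) = -23.92 dB

fc = 0.0931729 Hz; |H(1.46 Hz)| = -23.92 dB


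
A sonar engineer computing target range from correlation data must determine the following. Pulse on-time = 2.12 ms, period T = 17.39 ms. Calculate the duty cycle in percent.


Duty cycle as a percentage:
DC = (t_on / T) * 100
   = (2.12 / 17.39) * 100
   = 0.121909 * 100
   = 12.19 %

12.19 %


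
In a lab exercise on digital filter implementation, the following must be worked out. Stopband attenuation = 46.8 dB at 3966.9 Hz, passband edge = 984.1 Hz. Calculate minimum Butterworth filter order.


Butterworth filter order formula:
n = log10(10^(A/10) - 1) / (2 * log10(f_stop/f_pass))
10^(46.8/10) - 1 = 47862.0092
f_stop/f_pass = 3966.9 / 984.1 = 4.031
n = 3.8651 -> ceil = 4

4


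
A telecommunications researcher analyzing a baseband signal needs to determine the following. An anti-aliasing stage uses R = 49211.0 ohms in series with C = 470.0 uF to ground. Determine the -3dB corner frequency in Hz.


Cutoff frequency of a first-order RC filter:
fc = 1 / (2 * pi * R * C)
C = 470.0 uF = 0.00047 F
fc = 1 / (2 * pi * 49211.0 * 0.00047)
   = 1 / 145.32486111126
   = 0.006881 Hz

0.006881 Hz


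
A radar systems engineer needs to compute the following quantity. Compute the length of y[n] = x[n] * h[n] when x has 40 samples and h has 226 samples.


Linear convolution output length:
L = N + M - 1
  = 40 + 226 - 1
  = 265 samples

265


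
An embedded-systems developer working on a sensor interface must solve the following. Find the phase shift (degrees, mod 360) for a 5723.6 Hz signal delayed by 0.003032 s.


Phase shift from frequency and time delay:
phi = 360 * f * t_delay
    = 360 * 5723.6 * 0.003032
    = 6247.42 degrees
    mod 360 = 127.42 degrees

127.42 degrees


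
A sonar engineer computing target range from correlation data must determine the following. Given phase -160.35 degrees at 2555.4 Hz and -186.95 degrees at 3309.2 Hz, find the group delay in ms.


Group delay from phase difference:
tau = -d(phi)/d(omega)
d(phi) = -26.6 deg = -0.464258 rad
d(omega) = 2*pi*(3309.2 - 2555.4) = 4736.2651 rad/s
tau = -(-0.464258) / 4736.2651
    = 0.098 ms

0.098 ms


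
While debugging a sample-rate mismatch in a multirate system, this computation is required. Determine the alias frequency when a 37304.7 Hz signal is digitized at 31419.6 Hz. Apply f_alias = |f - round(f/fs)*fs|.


Compute the nearest integer multiple of fs to the signal:
n = round(37304.7 / 31419.6) = 1
f_alias = |37304.7 - 1 * 31419.6|
        = |37304.7 - 31419.6|
        = 5885.1 Hz

5885.1


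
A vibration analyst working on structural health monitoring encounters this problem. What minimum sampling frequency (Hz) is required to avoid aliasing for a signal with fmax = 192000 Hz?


The Nyquist rate is twice the maximum frequency component.
fs_min = 2 * fmax
      = 2 * 192000
      = 384000 Hz

384000


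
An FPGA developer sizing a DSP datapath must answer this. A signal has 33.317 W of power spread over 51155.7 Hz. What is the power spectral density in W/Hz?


Power spectral density:
PSD = P / BW
    = 33.317 / 51155.7
    = 0.00065129 W/Hz

0.00065129 W/Hz


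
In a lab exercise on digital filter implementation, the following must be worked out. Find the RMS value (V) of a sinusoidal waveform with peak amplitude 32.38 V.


RMS voltage for a sinusoidal waveform:
V_rms = V_peak / sqrt(2)
      = 32.38 / 1.414214
      = 22.896 V

22.896 V


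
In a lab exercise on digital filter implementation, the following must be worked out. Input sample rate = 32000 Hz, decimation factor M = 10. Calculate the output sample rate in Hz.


Decimation reduces the sample rate:
fs_out = fs_in / M
       = 32000 / 10
       = 3200.0 Hz

3200.0 Hz


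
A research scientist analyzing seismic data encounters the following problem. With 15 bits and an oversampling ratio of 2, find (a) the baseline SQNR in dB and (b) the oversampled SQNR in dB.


Step 1 — baseline SQNR at Nyquist:
SQNR_base = 6.02*N + 1.76
          = 6.02*15 + 1.76
          = 92.06 dB

Step 2 — oversampling processing gain:
G = 10*log10(OSR) = 10*log10(2) = 3.01 dB

Step 3 — total:
SQNR_total = 92.06 + 3.01 = 95.07 dB

Base SQNR = 92.06 dB; oversampled SQNR = 95.07 dB


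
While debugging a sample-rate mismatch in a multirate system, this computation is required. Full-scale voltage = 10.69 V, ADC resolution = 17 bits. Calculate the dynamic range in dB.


Dynamic range from full-scale to LSB:
V_min = V_max / 2^bits = 10.69 / 2^17
DR = 20 * log10(V_max / V_min)
   = 20 * log10(2^17)
   = 20 * 17 * log10(2)
   = 102.35 dB

102.35 dB


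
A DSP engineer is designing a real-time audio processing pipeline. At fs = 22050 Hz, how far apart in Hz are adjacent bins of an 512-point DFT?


DFT frequency resolution:
df = fs / N
   = 22050 / 512
   = 43.0664 Hz

43.0664 Hz


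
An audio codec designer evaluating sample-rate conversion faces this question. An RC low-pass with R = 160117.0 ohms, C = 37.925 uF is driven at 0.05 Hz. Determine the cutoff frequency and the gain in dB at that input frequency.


Step 1 — cutoff frequency:
fc = 1 / (2*pi*R*C)
C = 37.925 uF = 3.7925e-05 F
fc = 1 / (2*pi*160117.0*3.7925e-05)
   = 0.0262094 Hz

Step 2 — magnitude at f = 0.05 Hz:
|H(f)| = 1 / sqrt(1 + (f/fc)^2)
f/fc = 0.05 / 0.0262094 = 1.907713
|H| = 1 / sqrt(1 + 3.639369) = 0.4642699
|H|_dB = 20*log10(0.4642699) = -6.66 dB

fc = 0.0262094 Hz; |H(0.05 Hz)| = -6.66 dB


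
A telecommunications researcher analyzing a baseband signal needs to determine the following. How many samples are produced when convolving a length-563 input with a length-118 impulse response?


Linear convolution output length:
L = N + M - 1
  = 563 + 118 - 1
  = 680 samples

680


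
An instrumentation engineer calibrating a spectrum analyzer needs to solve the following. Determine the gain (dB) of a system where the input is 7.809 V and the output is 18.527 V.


Voltage gain in dB:
G = 20 * log10(Vout / Vin)
  = 20 * log10(18.527 / 7.809)
  = 20 * log10(2.372519)
  = 20 * 0.37521
  = 7.5 dB

7.5 dB


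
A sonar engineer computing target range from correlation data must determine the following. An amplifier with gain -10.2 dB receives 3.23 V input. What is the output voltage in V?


Output voltage from dB gain:
V_out = V_in * 10^(gain_dB / 20)
      = 3.23 * 10^(-10.2 / 20)
      = 3.23 * 0.30903
      = 0.9982 V

0.9982 V


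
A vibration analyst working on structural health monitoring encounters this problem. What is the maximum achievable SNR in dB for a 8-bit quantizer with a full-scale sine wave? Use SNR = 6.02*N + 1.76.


Theoretical SNR for a full-scale sinusoid:
SNR = 6.02 * N + 1.76
    = 6.02 * 8 + 1.76
    = 48.16 + 1.76
    = 49.92 dB

49.92 dB


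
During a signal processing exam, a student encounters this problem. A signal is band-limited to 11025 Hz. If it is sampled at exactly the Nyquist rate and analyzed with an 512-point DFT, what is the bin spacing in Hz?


Step 1 — Nyquist sampling rate:
fs = 2 * fmax = 2 * 11025 = 22050 Hz

Step 2 — DFT bin spacing:
df = fs / N = 22050 / 512 = 43.0664 Hz

43.0664 Hz


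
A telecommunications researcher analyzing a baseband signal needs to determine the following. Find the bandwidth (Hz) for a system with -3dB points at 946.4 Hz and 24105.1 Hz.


Bandwidth is the difference of -3dB frequencies:
BW = f_high - f_low
   = 24105.1 - 946.4
   = 23158.7 Hz

23158.7 Hz


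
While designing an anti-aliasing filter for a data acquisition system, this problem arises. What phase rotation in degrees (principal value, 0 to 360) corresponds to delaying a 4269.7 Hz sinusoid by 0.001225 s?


Phase shift from frequency and time delay:
phi = 360 * f * t_delay
    = 360 * 4269.7 * 0.001225
    = 1882.94 degrees
    mod 360 = 82.94 degrees

82.94 degrees


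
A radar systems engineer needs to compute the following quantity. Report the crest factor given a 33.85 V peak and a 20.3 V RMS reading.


Crest factor is the ratio of peak to RMS:
CF = V_peak / V_rms
   = 33.85 / 20.3
   = 1.6675

1.6675


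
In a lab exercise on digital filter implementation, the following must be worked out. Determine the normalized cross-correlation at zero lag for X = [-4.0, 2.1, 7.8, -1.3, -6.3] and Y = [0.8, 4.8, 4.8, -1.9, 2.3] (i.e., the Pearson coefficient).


Pearson correlation coefficient (population):
r = cov(X,Y) / (std(X) * std(Y))
Mean X = -0.34, Mean Y = 2.16
Cov(X,Y) = 7.1944
Std(X) = 4.940688, Std(Y) = 2.541338
r = 0.573

0.573


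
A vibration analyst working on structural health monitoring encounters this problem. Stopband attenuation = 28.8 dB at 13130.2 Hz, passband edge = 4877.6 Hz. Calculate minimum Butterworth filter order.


Butterworth filter order formula:
n = log10(10^(A/10) - 1) / (2 * log10(f_stop/f_pass))
10^(28.8/10) - 1 = 757.5776
f_stop/f_pass = 13130.2 / 4877.6 = 2.6919
n = 3.3477 -> ceil = 4

4


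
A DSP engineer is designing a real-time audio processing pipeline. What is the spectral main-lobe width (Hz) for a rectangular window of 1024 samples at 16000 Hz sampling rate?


Main lobe width for a rectangular window:
Width = 2 * fs / N
      = 2 * 16000 / 1024
      = 32000 / 1024
      = 31.25 Hz

31.25 Hz


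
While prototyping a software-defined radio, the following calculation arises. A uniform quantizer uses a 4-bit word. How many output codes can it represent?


Number of quantization levels = 2^N
= 2^4
= 16

16


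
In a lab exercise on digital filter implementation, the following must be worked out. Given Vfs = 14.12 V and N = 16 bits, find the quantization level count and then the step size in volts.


Step 1 — number of quantization levels:
L = 2^N = 2^16 = 65536

Step 2 — LSB step size:
delta = Vfs / L
      = 14.12 / 65536
      = 0.00021545 V

Levels = 65536; step size = 0.00021545 V


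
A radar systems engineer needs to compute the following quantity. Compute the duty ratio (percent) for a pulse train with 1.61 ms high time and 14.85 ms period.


Duty cycle as a percentage:
DC = (t_on / T) * 100
   = (1.61 / 14.85) * 100
   = 0.108418 * 100
   = 10.84 %

10.84 %


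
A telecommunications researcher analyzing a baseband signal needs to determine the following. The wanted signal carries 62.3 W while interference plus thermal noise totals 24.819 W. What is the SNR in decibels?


SNR in decibels:
SNR = 10 * log10(Ps / Pn)
    = 10 * log10(62.3 / 24.819)
    = 10 * log10(2.5102)
    = 10 * 0.3997
    = 4.0 dB

4.0 dB


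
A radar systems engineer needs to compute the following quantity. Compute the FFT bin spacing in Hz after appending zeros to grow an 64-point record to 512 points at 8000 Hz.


Frequency resolution after zero-padding:
N_padded = 64 * 8 = 512
df = fs / N_padded
   = 8000 / 512
   = 15.625 Hz

15.625 Hz


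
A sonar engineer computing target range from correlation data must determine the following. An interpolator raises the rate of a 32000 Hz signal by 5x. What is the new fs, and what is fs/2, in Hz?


Step 1 — output sample rate after interpolation by L:
fs_out = L * fs_in = 5 * 32000 = 160000 Hz

Step 2 — Nyquist frequency of the output stream:
f_Nyq = fs_out / 2 = 160000 / 2 = 80000.0 Hz

fs_out = 160000 Hz; f_Nyquist = 80000.0 Hz


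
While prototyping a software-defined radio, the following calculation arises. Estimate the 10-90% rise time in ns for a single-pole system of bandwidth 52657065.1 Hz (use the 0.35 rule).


Rise time from bandwidth relationship:
tr = 0.35 / BW
   = 0.35 / 52657065.1
   = 6.646781383e-09 s
   = 6.6468 ns

6.6468 ns


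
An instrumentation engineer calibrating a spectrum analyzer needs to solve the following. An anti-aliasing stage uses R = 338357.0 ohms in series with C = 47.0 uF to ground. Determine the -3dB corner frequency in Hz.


Cutoff frequency of a first-order RC filter:
fc = 1 / (2 * pi * R * C)
C = 47.0 uF = 4.7e-05 F
fc = 1 / (2 * pi * 338357.0 * 4.7e-05)
   = 1 / 99.920107356124
   = 0.010008 Hz

0.010008 Hz


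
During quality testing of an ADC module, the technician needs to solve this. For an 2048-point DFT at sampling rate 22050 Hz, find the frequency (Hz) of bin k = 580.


Frequency of DFT bin k:
f_k = k * fs / N
    = 580 * 22050 / 2048
    = 12789000 / 2048
    = 6244.629 Hz

6244.629 Hz


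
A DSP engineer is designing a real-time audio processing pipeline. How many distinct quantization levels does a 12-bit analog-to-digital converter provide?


Number of quantization levels = 2^N
= 2^12
= 4096

4096


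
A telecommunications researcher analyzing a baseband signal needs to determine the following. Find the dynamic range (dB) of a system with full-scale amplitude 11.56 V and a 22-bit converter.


Dynamic range from full-scale to LSB:
V_min = V_max / 2^bits = 11.56 / 2^22
DR = 20 * log10(V_max / V_min)
   = 20 * log10(2^22)
   = 20 * 22 * log10(2)
   = 132.45 dB

132.45 dB


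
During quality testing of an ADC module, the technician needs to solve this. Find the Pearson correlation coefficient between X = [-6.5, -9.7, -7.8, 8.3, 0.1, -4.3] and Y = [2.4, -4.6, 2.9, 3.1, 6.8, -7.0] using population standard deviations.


Pearson correlation coefficient (population):
r = cov(X,Y) / (std(X) * std(Y))
Mean X = -3.3167, Mean Y = 0.6
Cov(X,Y) = 12.475
Std(X) = 6.035566, Std(Y) = 4.796179
r = 0.431

0.431


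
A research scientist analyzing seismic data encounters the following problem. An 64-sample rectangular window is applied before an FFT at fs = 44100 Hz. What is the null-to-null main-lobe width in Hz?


Main lobe width for a rectangular window:
Width = 2 * fs / N
      = 2 * 44100 / 64
      = 88200 / 64
      = 1378.125 Hz

1378.125 Hz


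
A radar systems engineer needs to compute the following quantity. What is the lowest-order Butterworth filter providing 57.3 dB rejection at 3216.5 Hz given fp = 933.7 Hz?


Butterworth filter order formula:
n = log10(10^(A/10) - 1) / (2 * log10(f_stop/f_pass))
10^(57.3/10) - 1 = 537030.7964
f_stop/f_pass = 3216.5 / 933.7 = 3.4449
n = 5.3334 -> ceil = 6

6


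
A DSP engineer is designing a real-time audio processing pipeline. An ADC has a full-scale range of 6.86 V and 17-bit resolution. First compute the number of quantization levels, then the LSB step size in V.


Step 1 — number of quantization levels:
L = 2^N = 2^17 = 131072

Step 2 — LSB step size:
delta = Vfs / L
      = 6.86 / 131072
      = 5.234e-05 V

Levels = 131072; step size = 5.234e-05 V


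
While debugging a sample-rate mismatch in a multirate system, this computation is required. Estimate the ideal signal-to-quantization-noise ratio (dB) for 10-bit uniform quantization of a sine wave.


Theoretical SNR for a full-scale sinusoid:
SNR = 6.02 * N + 1.76
    = 6.02 * 10 + 1.76
    = 60.2 + 1.76
    = 61.96 dB

61.96 dB


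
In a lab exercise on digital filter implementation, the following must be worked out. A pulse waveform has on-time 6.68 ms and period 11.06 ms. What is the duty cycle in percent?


Duty cycle as a percentage:
DC = (t_on / T) * 100
   = (6.68 / 11.06) * 100
   = 0.603978 * 100
   = 60.4 %

60.4 %


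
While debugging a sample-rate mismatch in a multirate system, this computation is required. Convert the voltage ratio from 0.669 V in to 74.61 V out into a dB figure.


Voltage gain in dB:
G = 20 * log10(Vout / Vin)
  = 20 * log10(74.61 / 0.669)
  = 20 * log10(111.524664)
  = 20 * 2.047371
  = 40.95 dB

40.95 dB


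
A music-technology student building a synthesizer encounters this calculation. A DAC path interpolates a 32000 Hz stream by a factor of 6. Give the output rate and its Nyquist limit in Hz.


Step 1 — output sample rate after interpolation by L:
fs_out = L * fs_in = 6 * 32000 = 192000 Hz

Step 2 — Nyquist frequency of the output stream:
f_Nyq = fs_out / 2 = 192000 / 2 = 96000.0 Hz

fs_out = 192000 Hz; f_Nyquist = 96000.0 Hz


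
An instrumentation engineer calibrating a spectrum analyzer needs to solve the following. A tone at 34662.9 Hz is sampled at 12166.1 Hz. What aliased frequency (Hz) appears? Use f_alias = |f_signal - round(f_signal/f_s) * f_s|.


Compute the nearest integer multiple of fs to the signal:
n = round(34662.9 / 12166.1) = 3
f_alias = |34662.9 - 3 * 12166.1|
        = |34662.9 - 36498.3|
        = 1835.4 Hz

1835.4


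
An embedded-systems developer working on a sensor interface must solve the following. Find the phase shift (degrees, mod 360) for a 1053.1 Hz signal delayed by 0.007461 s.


Phase shift from frequency and time delay:
phi = 360 * f * t_delay
    = 360 * 1053.1 * 0.007461
    = 2828.58 degrees
    mod 360 = 308.58 degrees

308.58 degrees


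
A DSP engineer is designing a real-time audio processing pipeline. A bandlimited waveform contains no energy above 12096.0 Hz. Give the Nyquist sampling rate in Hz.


The Nyquist rate is twice the maximum frequency component.
fs_min = 2 * fmax
      = 2 * 12096.0
      = 24192.0 Hz

24192.0


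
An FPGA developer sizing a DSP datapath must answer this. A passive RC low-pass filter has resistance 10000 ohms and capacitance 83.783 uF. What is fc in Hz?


Cutoff frequency of a first-order RC filter:
fc = 1 / (2 * pi * R * C)
C = 83.783 uF = 8.3783e-05 F
fc = 1 / (2 * pi * 10000 * 8.3783e-05)
   = 1 / 5.2642411459143
   = 0.189961 Hz

0.189961 Hz


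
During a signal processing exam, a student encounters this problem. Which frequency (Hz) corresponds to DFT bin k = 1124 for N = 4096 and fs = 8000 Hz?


Frequency of DFT bin k:
f_k = k * fs / N
    = 1124 * 8000 / 4096
    = 8992000 / 4096
    = 2195.312 Hz

2195.312 Hz


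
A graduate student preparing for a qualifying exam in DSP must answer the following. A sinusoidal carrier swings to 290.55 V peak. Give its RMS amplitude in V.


RMS voltage for a sinusoidal waveform:
V_rms = V_peak / sqrt(2)
      = 290.55 / 1.414214
      = 205.45 V

205.45 V


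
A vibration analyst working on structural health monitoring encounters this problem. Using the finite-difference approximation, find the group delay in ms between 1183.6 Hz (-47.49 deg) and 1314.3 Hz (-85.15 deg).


Group delay from phase difference:
tau = -d(phi)/d(omega)
d(phi) = -37.66 deg = -0.657291 rad
d(omega) = 2*pi*(1314.3 - 1183.6) = 821.2123 rad/s
tau = -(-0.657291) / 821.2123
    = 0.8004 ms

0.8004 ms


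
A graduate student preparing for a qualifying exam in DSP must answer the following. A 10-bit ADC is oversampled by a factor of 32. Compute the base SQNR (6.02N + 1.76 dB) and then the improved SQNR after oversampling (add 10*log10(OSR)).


Step 1 — baseline SQNR at Nyquist:
SQNR_base = 6.02*N + 1.76
          = 6.02*10 + 1.76
          = 61.96 dB

Step 2 — oversampling processing gain:
G = 10*log10(OSR) = 10*log10(32) = 15.05 dB

Step 3 — total:
SQNR_total = 61.96 + 15.05 = 77.01 dB

Base SQNR = 61.96 dB; oversampled SQNR = 77.01 dB


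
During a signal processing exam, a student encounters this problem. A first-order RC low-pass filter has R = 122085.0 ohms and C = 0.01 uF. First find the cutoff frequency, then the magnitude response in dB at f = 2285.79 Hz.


Step 1 — cutoff frequency:
fc = 1 / (2*pi*R*C)
C = 0.01 uF = 1e-08 F
fc = 1 / (2*pi*122085.0*1e-08)
   = 130.364 Hz

Step 2 — magnitude at f = 2285.79 Hz:
|H(f)| = 1 / sqrt(1 + (f/fc)^2)
f/fc = 2285.79 / 130.364 = 17.533905
|H| = 1 / sqrt(1 + 307.437825) = 0.0569398
|H|_dB = 20*log10(0.0569398) = -24.89 dB

fc = 130.364 Hz; |H(2285.79 Hz)| = -24.89 dB


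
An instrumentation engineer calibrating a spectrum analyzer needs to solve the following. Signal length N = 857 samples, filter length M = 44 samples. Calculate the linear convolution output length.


Linear convolution output length:
L = N + M - 1
  = 857 + 44 - 1
  = 900 samples

900


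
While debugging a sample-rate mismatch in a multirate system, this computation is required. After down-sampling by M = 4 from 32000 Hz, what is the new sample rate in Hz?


Decimation reduces the sample rate:
fs_out = fs_in / M
       = 32000 / 4
       = 8000.0 Hz

8000.0 Hz


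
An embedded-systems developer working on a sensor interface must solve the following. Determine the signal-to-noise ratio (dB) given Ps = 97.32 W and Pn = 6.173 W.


SNR in decibels:
SNR = 10 * log10(Ps / Pn)
    = 10 * log10(97.32 / 6.173)
    = 10 * log10(15.7654)
    = 10 * 1.1977
    = 11.98 dB

11.98 dB


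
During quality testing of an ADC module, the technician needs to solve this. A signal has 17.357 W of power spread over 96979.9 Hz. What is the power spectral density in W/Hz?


Power spectral density:
PSD = P / BW
    = 17.357 / 96979.9
    = 0.00017898 W/Hz

0.00017898 W/Hz


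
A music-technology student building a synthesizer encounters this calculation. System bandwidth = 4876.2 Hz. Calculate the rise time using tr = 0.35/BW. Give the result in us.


Rise time from bandwidth relationship:
tr = 0.35 / BW
   = 0.35 / 4876.2
   = 7.177720356e-05 s
   = 71.7772 us

71.7772 us


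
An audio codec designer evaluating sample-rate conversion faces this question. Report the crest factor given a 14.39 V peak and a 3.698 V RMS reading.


Crest factor is the ratio of peak to RMS:
CF = V_peak / V_rms
   = 14.39 / 3.698
   = 3.8913

3.8913


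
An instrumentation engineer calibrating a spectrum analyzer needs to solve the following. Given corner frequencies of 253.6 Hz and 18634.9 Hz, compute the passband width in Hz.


Bandwidth is the difference of -3dB frequencies:
BW = f_high - f_low
   = 18634.9 - 253.6
   = 18381.3 Hz

18381.3 Hz


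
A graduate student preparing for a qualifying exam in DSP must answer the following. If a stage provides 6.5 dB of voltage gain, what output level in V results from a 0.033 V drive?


Output voltage from dB gain:
V_out = V_in * 10^(gain_dB / 20)
      = 0.033 * 10^(6.5 / 20)
      = 0.033 * 2.113489
      = 0.0697 V

0.0697 V


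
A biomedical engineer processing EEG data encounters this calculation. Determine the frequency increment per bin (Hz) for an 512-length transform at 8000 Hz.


DFT frequency resolution:
df = fs / N
   = 8000 / 512
   = 15.625 Hz

15.625 Hz


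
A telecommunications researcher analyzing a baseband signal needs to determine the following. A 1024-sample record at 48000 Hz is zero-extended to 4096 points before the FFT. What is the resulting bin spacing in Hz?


Frequency resolution after zero-padding:
N_padded = 1024 * 4 = 4096
df = fs / N_padded
   = 48000 / 4096
   = 11.7188 Hz

11.7188 Hz


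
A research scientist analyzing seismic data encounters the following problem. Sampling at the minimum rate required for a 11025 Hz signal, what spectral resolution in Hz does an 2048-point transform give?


Step 1 — Nyquist sampling rate:
fs = 2 * fmax = 2 * 11025 = 22050 Hz

Step 2 — DFT bin spacing:
df = fs / N = 22050 / 2048 = 10.7666 Hz

10.7666 Hz


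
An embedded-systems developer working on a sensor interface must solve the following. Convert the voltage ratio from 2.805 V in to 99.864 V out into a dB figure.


Voltage gain in dB:
G = 20 * log10(Vout / Vin)
  = 20 * log10(99.864 / 2.805)
  = 20 * log10(35.602139)
  = 20 * 1.551476
  = 31.03 dB

31.03 dB


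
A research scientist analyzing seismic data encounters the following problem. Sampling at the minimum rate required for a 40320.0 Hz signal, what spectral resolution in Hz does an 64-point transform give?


Step 1 — Nyquist sampling rate:
fs = 2 * fmax = 2 * 40320.0 = 80640.0 Hz

Step 2 — DFT bin spacing:
df = fs / N = 80640.0 / 64 = 1260.0 Hz

1260.0 Hz


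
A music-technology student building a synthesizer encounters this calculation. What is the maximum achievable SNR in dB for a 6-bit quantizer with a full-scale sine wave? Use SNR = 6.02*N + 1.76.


Theoretical SNR for a full-scale sinusoid:
SNR = 6.02 * N + 1.76
    = 6.02 * 6 + 1.76
    = 36.12 + 1.76
    = 37.88 dB

37.88 dB


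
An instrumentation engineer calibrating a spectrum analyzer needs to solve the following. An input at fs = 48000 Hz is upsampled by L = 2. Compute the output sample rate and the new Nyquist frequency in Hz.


Step 1 — output sample rate after interpolation by L:
fs_out = L * fs_in = 2 * 48000 = 96000 Hz

Step 2 — Nyquist frequency of the output stream:
f_Nyq = fs_out / 2 = 96000 / 2 = 48000.0 Hz

fs_out = 96000 Hz; f_Nyquist = 48000.0 Hz


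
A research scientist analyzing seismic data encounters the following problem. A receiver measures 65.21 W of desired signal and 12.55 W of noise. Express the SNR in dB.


SNR in decibels:
SNR = 10 * log10(Ps / Pn)
    = 10 * log10(65.21 / 12.55)
    = 10 * log10(5.196)
    = 10 * 0.7157
    = 7.16 dB

7.16 dB


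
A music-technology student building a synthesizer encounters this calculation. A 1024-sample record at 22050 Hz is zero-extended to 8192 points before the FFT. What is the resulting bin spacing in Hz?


Frequency resolution after zero-padding:
N_padded = 1024 * 8 = 8192
df = fs / N_padded
   = 22050 / 8192
   = 2.6917 Hz

2.6917 Hz


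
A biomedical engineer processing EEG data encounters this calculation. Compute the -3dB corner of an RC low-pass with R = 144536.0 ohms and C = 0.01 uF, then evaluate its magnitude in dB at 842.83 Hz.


Step 1 — cutoff frequency:
fc = 1 / (2*pi*R*C)
C = 0.01 uF = 1e-08 F
fc = 1 / (2*pi*144536.0*1e-08)
   = 110.114 Hz

Step 2 — magnitude at f = 842.83 Hz:
|H(f)| = 1 / sqrt(1 + (f/fc)^2)
f/fc = 842.83 / 110.114 = 7.654158
|H| = 1 / sqrt(1 + 58.586135) = 0.129547
|H|_dB = 20*log10(0.129547) = -17.75 dB

fc = 110.114 Hz; |H(842.83 Hz)| = -17.75 dB


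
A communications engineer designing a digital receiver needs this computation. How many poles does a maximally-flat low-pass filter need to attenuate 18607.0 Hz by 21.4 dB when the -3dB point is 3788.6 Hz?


Butterworth filter order formula:
n = log10(10^(A/10) - 1) / (2 * log10(f_stop/f_pass))
10^(21.4/10) - 1 = 137.0384
f_stop/f_pass = 18607.0 / 3788.6 = 4.9113
n = 1.5458 -> ceil = 2

2


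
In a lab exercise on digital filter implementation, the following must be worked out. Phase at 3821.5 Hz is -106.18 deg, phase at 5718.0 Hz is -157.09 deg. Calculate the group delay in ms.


Group delay from phase difference:
tau = -d(phi)/d(omega)
d(phi) = -50.91 deg = -0.888547 rad
d(omega) = 2*pi*(5718.0 - 3821.5) = 11916.0609 rad/s
tau = -(-0.888547) / 11916.0609
    = 0.0746 ms

0.0746 ms


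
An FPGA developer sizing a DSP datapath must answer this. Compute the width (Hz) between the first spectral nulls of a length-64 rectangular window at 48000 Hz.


Main lobe width for a rectangular window:
Width = 2 * fs / N
      = 2 * 48000 / 64
      = 96000 / 64
      = 1500.0 Hz

1500.0 Hz


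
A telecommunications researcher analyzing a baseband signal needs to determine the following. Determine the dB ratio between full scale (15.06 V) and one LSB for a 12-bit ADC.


Dynamic range from full-scale to LSB:
V_min = V_max / 2^bits = 15.06 / 2^12
DR = 20 * log10(V_max / V_min)
   = 20 * log10(2^12)
   = 20 * 12 * log10(2)
   = 72.25 dB

72.25 dB


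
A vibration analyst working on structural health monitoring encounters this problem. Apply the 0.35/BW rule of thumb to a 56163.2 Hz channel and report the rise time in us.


Rise time from bandwidth relationship:
tr = 0.35 / BW
   = 0.35 / 56163.2
   = 6.231838642e-06 s
   = 6.2318 us

6.2318 us


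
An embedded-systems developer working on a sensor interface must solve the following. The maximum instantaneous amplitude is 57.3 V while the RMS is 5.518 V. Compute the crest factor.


Crest factor is the ratio of peak to RMS:
CF = V_peak / V_rms
   = 57.3 / 5.518
   = 10.3842

10.3842


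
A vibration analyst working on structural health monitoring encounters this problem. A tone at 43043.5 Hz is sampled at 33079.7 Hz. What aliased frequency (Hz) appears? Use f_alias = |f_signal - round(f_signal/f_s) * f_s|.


Compute the nearest integer multiple of fs to the signal:
n = round(43043.5 / 33079.7) = 1
f_alias = |43043.5 - 1 * 33079.7|
        = |43043.5 - 33079.7|
        = 9963.8 Hz

9963.8


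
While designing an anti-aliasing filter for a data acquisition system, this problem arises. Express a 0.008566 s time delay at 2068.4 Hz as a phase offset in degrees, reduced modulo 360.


Phase shift from frequency and time delay:
phi = 360 * f * t_delay
    = 360 * 2068.4 * 0.008566
    = 6378.45 degrees
    mod 360 = 258.45 degrees

258.45 degrees


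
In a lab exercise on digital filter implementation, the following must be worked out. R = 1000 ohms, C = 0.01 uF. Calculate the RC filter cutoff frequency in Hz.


Cutoff frequency of a first-order RC filter:
fc = 1 / (2 * pi * R * C)
C = 0.01 uF = 1e-08 F
fc = 1 / (2 * pi * 1000 * 1e-08)
   = 1 / 6.2831853071796e-05
   = 15915.494309 Hz

15915.494309 Hz


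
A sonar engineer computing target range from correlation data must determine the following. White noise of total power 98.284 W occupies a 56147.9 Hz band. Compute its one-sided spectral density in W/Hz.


Power spectral density:
PSD = P / BW
    = 98.284 / 56147.9
    = 0.00175045 W/Hz

0.00175045 W/Hz


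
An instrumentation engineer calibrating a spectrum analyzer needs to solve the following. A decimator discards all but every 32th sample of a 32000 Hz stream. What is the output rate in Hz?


Decimation reduces the sample rate:
fs_out = fs_in / M
       = 32000 / 32
       = 1000.0 Hz

1000.0 Hz
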